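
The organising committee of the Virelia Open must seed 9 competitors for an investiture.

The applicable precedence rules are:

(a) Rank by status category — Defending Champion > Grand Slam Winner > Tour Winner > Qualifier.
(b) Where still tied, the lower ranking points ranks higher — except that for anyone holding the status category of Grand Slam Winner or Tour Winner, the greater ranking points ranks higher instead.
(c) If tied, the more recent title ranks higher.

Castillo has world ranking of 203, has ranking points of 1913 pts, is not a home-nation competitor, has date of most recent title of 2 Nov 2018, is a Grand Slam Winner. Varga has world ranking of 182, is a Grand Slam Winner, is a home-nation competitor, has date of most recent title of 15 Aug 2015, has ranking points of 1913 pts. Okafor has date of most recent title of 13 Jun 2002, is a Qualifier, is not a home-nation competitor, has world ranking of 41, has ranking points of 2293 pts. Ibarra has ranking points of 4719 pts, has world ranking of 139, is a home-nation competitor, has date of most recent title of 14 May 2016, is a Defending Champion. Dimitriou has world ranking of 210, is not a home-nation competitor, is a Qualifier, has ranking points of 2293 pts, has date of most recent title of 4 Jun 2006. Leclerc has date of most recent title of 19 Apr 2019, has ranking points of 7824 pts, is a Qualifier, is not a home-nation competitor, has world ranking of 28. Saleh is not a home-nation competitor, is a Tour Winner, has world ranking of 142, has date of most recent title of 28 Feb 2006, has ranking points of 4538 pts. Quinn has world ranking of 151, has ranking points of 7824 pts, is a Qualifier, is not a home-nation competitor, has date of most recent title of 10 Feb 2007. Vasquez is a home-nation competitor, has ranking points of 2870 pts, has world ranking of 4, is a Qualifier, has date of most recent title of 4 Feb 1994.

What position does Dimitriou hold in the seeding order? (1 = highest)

5

By status category: Ibarra (Defending Champion); then Castillo and Varga (Grand Slam Winner); then Saleh (Tour Winner); then Dimitriou, Okafor, Vasquez, Leclerc and Quinn (Qualifier).
Castillo and Varga both have ranking points 1913 pts, so the next rule applies.
Among Castillo and Varga, by date of most recent title (later first): Castillo (2 Nov 2018) before Varga (15 Aug 2015).
Among Dimitriou, Okafor, Vasquez, Leclerc and Quinn, by ranking points (lower first): Dimitriou and Okafor (2293 pts) before Vasquez (2870 pts) before Leclerc and Quinn (7824 pts).
Among Dimitriou and Okafor, by date of most recent title (later first): Dimitriou (4 Jun 2006) before Okafor (13 Jun 2002).
Among Leclerc and Quinn, by date of most recent title (later first): Leclerc (19 Apr 2019) before Quinn (10 Feb 2007).
Order: Ibarra, Castillo, Varga, Saleh, Dimitriou, Okafor, Vasquez, Leclerc, Quinn. So position 5.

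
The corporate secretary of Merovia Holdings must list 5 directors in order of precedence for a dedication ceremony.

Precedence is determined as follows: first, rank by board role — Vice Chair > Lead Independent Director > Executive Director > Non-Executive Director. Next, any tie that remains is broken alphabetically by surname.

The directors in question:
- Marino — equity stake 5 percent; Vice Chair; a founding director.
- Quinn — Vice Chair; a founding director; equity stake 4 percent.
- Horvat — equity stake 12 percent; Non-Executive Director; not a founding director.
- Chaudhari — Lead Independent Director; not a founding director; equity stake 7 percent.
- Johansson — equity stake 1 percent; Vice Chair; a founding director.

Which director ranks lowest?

By board role: Johansson, Marino and Quinn (Vice Chair); then Chaudhari (Lead Independent Director); then Horvat (Non-Executive Director).
Among Johansson, Marino and Quinn, alphabetically by surname: Johansson before Marino before Quinn.
Order: Johansson, Marino, Quinn, Chaudhari, Horvat.

Horvat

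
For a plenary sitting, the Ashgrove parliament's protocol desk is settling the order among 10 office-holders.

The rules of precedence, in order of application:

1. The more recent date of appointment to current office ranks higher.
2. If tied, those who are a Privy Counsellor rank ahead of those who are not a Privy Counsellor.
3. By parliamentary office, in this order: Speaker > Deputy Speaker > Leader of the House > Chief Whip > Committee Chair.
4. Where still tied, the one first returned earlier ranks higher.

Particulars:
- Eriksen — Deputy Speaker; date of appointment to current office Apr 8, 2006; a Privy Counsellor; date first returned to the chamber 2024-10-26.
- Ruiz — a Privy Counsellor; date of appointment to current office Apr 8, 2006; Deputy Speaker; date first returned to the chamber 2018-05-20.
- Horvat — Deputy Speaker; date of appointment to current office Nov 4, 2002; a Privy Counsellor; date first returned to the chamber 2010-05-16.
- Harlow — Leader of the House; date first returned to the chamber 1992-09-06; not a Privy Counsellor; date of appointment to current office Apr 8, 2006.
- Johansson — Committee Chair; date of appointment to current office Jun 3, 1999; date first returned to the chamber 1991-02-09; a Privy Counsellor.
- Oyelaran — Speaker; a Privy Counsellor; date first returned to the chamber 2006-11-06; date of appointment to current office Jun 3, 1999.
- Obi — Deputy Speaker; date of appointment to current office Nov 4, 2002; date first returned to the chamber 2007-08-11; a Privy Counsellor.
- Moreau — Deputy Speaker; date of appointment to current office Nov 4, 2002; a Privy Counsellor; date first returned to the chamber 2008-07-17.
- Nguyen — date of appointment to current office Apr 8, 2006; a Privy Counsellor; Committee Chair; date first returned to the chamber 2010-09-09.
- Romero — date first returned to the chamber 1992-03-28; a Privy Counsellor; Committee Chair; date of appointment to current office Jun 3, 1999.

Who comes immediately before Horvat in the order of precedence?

Moreau

By date of appointment to current office (later first): Ruiz, Eriksen, Nguyen and Harlow (each Apr 8, 2006); then Obi, Moreau and Horvat (each Nov 4, 2002); then Oyelaran, Johansson and Romero (each Jun 3, 1999).
Among Ruiz, Eriksen, Nguyen and Harlow, a Privy Counsellor before not a Privy Counsellor: Ruiz, Eriksen and Nguyen (a Privy Counsellor) before Harlow (not a Privy Counsellor).
Among Ruiz, Eriksen and Nguyen, by parliamentary office: Ruiz and Eriksen (Deputy Speaker) before Nguyen (Committee Chair).
Among Ruiz and Eriksen, by date first returned to the chamber (earlier first): Ruiz (2018-05-20) before Eriksen (2024-10-26).
Obi, Moreau and Horvat are each a Privy Counsellor, so the next rule applies.
Obi, Moreau and Horvat are each Deputy Speaker, so the next rule applies.
Among Obi, Moreau and Horvat, by date first returned to the chamber (earlier first): Obi (2007-08-11) before Moreau (2008-07-17) before Horvat (2010-05-16).
Oyelaran, Johansson and Romero are each a Privy Counsellor, so the next rule applies.
Among Oyelaran, Johansson and Romero, by parliamentary office: Oyelaran (Speaker) before Johansson and Romero (Committee Chair).
Among Johansson and Romero, by date first returned to the chamber (earlier first): Johansson (1991-02-09) before Romero (1992-03-28).
Order: Ruiz, Eriksen, Nguyen, Harlow, Obi, Moreau, Horvat, Oyelaran, Johansson, Romero.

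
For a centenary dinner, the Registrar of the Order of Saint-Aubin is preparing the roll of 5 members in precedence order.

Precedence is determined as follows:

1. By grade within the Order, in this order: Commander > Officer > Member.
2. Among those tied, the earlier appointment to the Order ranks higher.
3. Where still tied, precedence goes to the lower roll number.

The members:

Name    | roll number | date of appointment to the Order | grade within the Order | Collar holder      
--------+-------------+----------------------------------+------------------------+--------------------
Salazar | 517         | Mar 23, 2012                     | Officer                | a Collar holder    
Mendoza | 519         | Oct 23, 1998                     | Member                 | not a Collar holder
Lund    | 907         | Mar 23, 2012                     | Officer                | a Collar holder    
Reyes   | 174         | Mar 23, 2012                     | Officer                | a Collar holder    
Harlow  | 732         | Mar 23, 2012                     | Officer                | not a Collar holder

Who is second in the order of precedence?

Salazar

By grade within the Order: Reyes, Salazar, Harlow and Lund (Officer); then Mendoza (Member).
Reyes, Salazar, Harlow and Lund all have date of appointment to the Order Mar 23, 2012, so the next rule applies.
Among Reyes, Salazar, Harlow and Lund, by roll number (lower first): Reyes (174) before Salazar (517) before Harlow (732) before Lund (907).
Order: Reyes, Salazar, Harlow, Lund, Mendoza.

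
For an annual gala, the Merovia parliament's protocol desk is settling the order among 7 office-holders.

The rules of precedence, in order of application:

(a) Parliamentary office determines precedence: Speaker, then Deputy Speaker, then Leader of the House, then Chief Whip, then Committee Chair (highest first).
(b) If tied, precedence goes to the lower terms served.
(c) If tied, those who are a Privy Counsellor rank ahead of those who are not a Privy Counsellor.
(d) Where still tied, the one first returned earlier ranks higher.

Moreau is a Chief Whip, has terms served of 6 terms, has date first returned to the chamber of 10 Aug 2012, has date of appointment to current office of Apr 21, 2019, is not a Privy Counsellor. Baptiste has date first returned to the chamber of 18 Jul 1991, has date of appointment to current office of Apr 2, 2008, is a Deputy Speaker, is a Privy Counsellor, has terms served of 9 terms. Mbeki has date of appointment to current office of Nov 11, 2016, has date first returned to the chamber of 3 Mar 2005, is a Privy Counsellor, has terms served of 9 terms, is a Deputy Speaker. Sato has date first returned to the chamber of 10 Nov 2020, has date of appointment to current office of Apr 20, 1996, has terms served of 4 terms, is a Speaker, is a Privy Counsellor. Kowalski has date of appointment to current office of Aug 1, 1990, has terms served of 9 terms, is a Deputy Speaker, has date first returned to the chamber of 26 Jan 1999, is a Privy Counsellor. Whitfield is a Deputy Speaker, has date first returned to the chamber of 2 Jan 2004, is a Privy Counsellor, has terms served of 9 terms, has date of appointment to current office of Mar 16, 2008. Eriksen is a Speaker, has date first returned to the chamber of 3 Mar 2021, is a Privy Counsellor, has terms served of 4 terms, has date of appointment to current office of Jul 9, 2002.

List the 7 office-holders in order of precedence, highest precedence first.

By parliamentary office: Sato and Eriksen (Speaker); then Baptiste, Kowalski, Whitfield and Mbeki (Deputy Speaker); then Moreau (Chief Whip).
Sato and Eriksen both have terms served 4 terms, so the next rule applies.
Sato and Eriksen are each a Privy Counsellor, so the next rule applies.
Among Sato and Eriksen, by date first returned to the chamber (earlier first): Sato (10 Nov 2020) before Eriksen (3 Mar 2021).
Baptiste, Kowalski, Whitfield and Mbeki all have terms served 9 terms, so the next rule applies.
Baptiste, Kowalski, Whitfield and Mbeki are each a Privy Counsellor, so the next rule applies.
Among Baptiste, Kowalski, Whitfield and Mbeki, by date first returned to the chamber (earlier first): Baptiste (18 Jul 1991) before Kowalski (26 Jan 1999) before Whitfield (2 Jan 2004) before Mbeki (3 Mar 2005).
Full order: Sato, Eriksen, Baptiste, Kowalski, Whitfield, Mbeki, Moreau.

Sato, Eriksen, Baptiste, Kowalski, Whitfield, Mbeki, Moreau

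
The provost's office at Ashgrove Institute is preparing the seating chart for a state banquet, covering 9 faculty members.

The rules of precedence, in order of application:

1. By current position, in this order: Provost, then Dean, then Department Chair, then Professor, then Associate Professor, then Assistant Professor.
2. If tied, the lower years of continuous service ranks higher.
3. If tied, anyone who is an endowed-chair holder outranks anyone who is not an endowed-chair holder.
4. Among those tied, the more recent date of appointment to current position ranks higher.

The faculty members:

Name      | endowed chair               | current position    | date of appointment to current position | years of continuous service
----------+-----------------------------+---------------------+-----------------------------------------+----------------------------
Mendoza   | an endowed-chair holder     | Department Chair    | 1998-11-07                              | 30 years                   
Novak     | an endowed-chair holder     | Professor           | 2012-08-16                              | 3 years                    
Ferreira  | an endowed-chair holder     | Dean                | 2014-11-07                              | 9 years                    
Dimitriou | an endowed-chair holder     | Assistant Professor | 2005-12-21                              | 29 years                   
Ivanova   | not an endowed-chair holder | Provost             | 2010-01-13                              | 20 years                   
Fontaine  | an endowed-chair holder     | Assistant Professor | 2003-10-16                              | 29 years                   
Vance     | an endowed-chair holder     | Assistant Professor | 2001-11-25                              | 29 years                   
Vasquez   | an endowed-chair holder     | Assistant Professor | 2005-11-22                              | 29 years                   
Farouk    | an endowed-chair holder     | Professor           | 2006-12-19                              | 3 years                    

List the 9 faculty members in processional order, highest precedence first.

Ivanova, Ferreira, Mendoza, Novak, Farouk, Dimitriou, Vasquez, Fontaine, Vance

By current position: Ivanova (Provost); then Ferreira (Dean); then Mendoza (Department Chair); then Novak and Farouk (Professor); then Dimitriou, Vasquez, Fontaine and Vance (Assistant Professor).
Novak and Farouk both have years of continuous service 3 years, so the next rule applies.
Novak and Farouk are each an endowed-chair holder, so the next rule applies.
Among Novak and Farouk, by date of appointment to current position (later first): Novak (2012-08-16) before Farouk (2006-12-19).
Dimitriou, Vasquez, Fontaine and Vance all have years of continuous service 29 years, so the next rule applies.
Dimitriou, Vasquez, Fontaine and Vance are each an endowed-chair holder, so the next rule applies.
Among Dimitriou, Vasquez, Fontaine and Vance, by date of appointment to current position (later first): Dimitriou (2005-12-21) before Vasquez (2005-11-22) before Fontaine (2003-10-16) before Vance (2001-11-25).
Full order: Ivanova, Ferreira, Mendoza, Novak, Farouk, Dimitriou, Vasquez, Fontaine, Vance.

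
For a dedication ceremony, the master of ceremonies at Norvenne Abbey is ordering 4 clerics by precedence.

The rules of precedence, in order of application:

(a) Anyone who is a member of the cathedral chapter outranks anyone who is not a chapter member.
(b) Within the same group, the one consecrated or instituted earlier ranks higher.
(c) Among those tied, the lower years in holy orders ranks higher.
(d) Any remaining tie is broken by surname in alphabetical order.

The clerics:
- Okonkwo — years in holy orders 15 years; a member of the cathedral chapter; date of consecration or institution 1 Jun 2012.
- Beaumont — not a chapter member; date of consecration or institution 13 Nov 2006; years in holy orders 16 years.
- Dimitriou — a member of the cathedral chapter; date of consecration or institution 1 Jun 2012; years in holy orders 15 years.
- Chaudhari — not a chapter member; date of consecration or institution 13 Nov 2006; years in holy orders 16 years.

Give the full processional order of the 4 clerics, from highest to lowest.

Dimitriou, Okonkwo, Beaumont, Chaudhari

By the first rule: Dimitriou and Okonkwo (both a member of the cathedral chapter); then Beaumont and Chaudhari (both not a chapter member).
Dimitriou and Okonkwo both have date of consecration or institution 1 Jun 2012, so the next rule applies.
Dimitriou and Okonkwo both have years in holy orders 15 years, so the next rule applies.
Among Dimitriou and Okonkwo, alphabetically by surname: Dimitriou before Okonkwo.
Beaumont and Chaudhari both have date of consecration or institution 13 Nov 2006, so the next rule applies.
Beaumont and Chaudhari both have years in holy orders 16 years, so the next rule applies.
Among Beaumont and Chaudhari, alphabetically by surname: Beaumont before Chaudhari.
Full order: Dimitriou, Okonkwo, Beaumont, Chaudhari.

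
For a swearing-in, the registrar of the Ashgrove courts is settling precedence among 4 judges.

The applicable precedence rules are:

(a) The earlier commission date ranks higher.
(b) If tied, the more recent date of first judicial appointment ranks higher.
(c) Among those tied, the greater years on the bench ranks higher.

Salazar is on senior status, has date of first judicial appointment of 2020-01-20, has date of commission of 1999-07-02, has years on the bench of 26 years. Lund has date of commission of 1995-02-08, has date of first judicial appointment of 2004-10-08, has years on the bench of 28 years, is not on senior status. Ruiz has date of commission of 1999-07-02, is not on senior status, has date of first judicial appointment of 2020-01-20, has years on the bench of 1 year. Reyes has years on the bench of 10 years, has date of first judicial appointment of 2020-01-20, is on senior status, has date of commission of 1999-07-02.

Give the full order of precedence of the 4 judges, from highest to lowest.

By date of commission (earlier first): Lund (1995-02-08); then Salazar, Reyes and Ruiz (each 1999-07-02).
Salazar, Reyes and Ruiz all have date of first judicial appointment 2020-01-20, so the next rule applies.
Among Salazar, Reyes and Ruiz, by years on the bench (higher first): Salazar (26 years) before Reyes (10 years) before Ruiz (1 year).
Full order: Lund, Salazar, Reyes, Ruiz.

Lund, Salazar, Reyes, Ruiz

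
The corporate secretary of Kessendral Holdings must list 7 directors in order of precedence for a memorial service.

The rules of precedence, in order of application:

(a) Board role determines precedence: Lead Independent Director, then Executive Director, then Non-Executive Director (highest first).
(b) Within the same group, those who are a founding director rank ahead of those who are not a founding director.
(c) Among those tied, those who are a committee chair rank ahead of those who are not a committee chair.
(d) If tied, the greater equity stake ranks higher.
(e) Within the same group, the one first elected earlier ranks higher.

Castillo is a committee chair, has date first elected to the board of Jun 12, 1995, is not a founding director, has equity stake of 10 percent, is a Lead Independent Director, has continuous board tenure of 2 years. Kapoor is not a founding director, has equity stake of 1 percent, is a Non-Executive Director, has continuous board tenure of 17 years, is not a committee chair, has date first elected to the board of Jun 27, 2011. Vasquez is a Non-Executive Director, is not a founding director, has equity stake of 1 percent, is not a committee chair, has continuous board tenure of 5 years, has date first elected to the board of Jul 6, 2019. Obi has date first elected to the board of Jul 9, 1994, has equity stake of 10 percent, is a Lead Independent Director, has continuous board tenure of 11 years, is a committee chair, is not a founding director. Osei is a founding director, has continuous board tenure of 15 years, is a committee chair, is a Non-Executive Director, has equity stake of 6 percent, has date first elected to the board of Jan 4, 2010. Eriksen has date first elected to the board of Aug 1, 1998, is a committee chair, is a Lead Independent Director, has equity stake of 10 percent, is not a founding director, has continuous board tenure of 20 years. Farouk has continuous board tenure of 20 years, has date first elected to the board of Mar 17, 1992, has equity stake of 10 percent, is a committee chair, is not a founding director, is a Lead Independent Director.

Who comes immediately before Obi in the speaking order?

Farouk

By board role: Farouk, Obi, Castillo and Eriksen (Lead Independent Director); then Osei, Kapoor and Vasquez (Non-Executive Director).
Farouk, Obi, Castillo and Eriksen are each not a founding director, so the next rule applies.
Farouk, Obi, Castillo and Eriksen are each a committee chair, so the next rule applies.
Farouk, Obi, Castillo and Eriksen all have equity stake 10 percent, so the next rule applies.
Among Farouk, Obi, Castillo and Eriksen, by date first elected to the board (earlier first): Farouk (Mar 17, 1992) before Obi (Jul 9, 1994) before Castillo (Jun 12, 1995) before Eriksen (Aug 1, 1998).
Among Osei, Kapoor and Vasquez, a founding director before not a founding director: Osei (a founding director) before Kapoor and Vasquez (not a founding director).
Kapoor and Vasquez are each not a committee chair, so the next rule applies.
Kapoor and Vasquez both have equity stake 1 percent, so the next rule applies.
Among Kapoor and Vasquez, by date first elected to the board (earlier first): Kapoor (Jun 27, 2011) before Vasquez (Jul 6, 2019).
Order: Farouk, Obi, Castillo, Eriksen, Osei, Kapoor, Vasquez.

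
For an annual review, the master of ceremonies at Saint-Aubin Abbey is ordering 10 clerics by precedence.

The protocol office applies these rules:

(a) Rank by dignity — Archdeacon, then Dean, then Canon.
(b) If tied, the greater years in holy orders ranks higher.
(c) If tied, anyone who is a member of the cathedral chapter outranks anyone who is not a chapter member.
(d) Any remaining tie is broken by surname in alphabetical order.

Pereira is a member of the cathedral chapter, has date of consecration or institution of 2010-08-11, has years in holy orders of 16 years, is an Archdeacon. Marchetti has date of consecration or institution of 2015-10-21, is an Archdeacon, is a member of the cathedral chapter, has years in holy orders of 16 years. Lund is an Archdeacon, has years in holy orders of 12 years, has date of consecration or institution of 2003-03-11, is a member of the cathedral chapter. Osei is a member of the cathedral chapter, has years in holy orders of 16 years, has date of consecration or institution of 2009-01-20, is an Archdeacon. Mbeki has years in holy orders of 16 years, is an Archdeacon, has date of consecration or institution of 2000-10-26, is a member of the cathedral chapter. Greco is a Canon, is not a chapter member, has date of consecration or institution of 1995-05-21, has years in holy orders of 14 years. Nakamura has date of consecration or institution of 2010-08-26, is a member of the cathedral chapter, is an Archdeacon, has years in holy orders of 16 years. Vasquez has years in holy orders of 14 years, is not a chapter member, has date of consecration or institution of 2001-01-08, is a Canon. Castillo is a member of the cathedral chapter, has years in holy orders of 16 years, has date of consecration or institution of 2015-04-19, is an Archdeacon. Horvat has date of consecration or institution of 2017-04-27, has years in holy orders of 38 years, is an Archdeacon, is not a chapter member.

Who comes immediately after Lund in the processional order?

Greco

By dignity: Horvat, Castillo, Marchetti, Mbeki, Nakamura, Osei, Pereira and Lund (Archdeacon); then Greco and Vasquez (Canon).
Among Horvat, Castillo, Marchetti, Mbeki, Nakamura, Osei, Pereira and Lund, by years in holy orders (higher first): Horvat (38 years) before Castillo, Marchetti, Mbeki, Nakamura, Osei and Pereira (16 years) before Lund (12 years).
Castillo, Marchetti, Mbeki, Nakamura, Osei and Pereira are each a member of the cathedral chapter, so the next rule applies.
Among Castillo, Marchetti, Mbeki, Nakamura, Osei and Pereira, alphabetically by surname: Castillo before Marchetti before Mbeki before Nakamura before Osei before Pereira.
Greco and Vasquez both have years in holy orders 14 years, so the next rule applies.
Greco and Vasquez are each not a chapter member, so the next rule applies.
Among Greco and Vasquez, alphabetically by surname: Greco before Vasquez.
Order: Horvat, Castillo, Marchetti, Mbeki, Nakamura, Osei, Pereira, Lund, Greco, Vasquez.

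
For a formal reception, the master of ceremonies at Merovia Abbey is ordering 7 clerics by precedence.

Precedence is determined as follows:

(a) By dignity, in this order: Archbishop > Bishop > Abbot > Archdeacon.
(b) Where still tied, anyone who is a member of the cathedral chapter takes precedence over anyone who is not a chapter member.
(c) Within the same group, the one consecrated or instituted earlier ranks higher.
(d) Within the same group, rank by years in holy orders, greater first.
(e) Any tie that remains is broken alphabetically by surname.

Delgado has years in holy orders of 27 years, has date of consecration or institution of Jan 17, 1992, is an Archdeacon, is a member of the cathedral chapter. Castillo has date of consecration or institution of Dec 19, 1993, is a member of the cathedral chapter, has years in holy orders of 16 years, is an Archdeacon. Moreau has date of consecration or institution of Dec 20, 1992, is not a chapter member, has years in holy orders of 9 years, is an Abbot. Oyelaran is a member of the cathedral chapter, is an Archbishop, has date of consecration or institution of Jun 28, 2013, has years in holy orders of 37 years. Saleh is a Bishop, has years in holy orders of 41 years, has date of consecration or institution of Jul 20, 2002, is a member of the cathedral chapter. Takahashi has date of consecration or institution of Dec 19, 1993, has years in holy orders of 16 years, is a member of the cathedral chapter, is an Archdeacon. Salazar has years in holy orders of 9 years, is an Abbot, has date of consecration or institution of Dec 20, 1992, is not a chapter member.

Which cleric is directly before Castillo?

By dignity: Oyelaran (Archbishop); then Saleh (Bishop); then Moreau and Salazar (Abbot); then Delgado, Castillo and Takahashi (Archdeacon).
Moreau and Salazar are each not a chapter member, so the next rule applies.
Moreau and Salazar both have date of consecration or institution Dec 20, 1992, so the next rule applies.
Moreau and Salazar both have years in holy orders 9 years, so the next rule applies.
Among Moreau and Salazar, alphabetically by surname: Moreau before Salazar.
Delgado, Castillo and Takahashi are each a member of the cathedral chapter, so the next rule applies.
Among Delgado, Castillo and Takahashi, by date of consecration or institution (earlier first): Delgado (Jan 17, 1992) before Castillo and Takahashi (Dec 19, 1993).
Castillo and Takahashi both have years in holy orders 16 years, so the next rule applies.
Among Castillo and Takahashi, alphabetically by surname: Castillo before Takahashi.
Order: Oyelaran, Saleh, Moreau, Salazar, Delgado, Castillo, Takahashi.

Delgado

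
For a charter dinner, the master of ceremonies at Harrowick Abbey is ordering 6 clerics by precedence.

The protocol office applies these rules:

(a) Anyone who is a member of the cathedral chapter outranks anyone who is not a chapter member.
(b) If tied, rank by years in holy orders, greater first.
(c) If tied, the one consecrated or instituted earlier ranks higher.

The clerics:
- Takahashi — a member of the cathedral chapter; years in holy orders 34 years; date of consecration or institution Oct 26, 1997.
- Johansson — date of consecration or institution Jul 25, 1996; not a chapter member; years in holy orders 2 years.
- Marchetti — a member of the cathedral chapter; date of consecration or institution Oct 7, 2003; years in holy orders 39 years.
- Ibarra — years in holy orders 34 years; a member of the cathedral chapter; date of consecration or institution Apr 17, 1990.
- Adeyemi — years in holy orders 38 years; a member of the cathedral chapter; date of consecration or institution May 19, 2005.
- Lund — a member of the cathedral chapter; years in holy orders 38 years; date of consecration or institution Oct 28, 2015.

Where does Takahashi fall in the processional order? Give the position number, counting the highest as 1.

By the first rule: Marchetti, Adeyemi, Lund, Ibarra and Takahashi (each a member of the cathedral chapter); then Johansson (not a chapter member).
Among Marchetti, Adeyemi, Lund, Ibarra and Takahashi, by years in holy orders (higher first): Marchetti (39 years) before Adeyemi and Lund (38 years) before Ibarra and Takahashi (34 years).
Among Adeyemi and Lund, by date of consecration or institution (earlier first): Adeyemi (May 19, 2005) before Lund (Oct 28, 2015).
Among Ibarra and Takahashi, by date of consecration or institution (earlier first): Ibarra (Apr 17, 1990) before Takahashi (Oct 26, 1997).
Order: Marchetti, Adeyemi, Lund, Ibarra, Takahashi, Johansson. So position 5.

5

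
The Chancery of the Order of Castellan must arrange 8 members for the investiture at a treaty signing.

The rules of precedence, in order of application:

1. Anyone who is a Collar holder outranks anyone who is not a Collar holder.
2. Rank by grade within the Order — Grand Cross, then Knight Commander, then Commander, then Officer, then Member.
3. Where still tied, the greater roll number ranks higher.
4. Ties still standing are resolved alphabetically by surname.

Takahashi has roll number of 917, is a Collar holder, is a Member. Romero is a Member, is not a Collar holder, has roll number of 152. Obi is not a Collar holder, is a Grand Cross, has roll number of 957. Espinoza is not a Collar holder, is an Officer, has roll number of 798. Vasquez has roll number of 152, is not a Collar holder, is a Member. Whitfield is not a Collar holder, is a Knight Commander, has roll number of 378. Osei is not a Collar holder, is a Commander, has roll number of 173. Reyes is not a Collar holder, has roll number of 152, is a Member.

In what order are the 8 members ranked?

Takahashi, Obi, Whitfield, Osei, Espinoza, Reyes, Romero, Vasquez

By the first rule: Takahashi (a Collar holder); then Obi, Whitfield, Osei, Espinoza, Reyes, Romero and Vasquez (each not a Collar holder).
Among Obi, Whitfield, Osei, Espinoza, Reyes, Romero and Vasquez, by grade within the Order: Obi (Grand Cross) before Whitfield (Knight Commander) before Osei (Commander) before Espinoza (Officer) before Reyes, Romero and Vasquez (Member).
Reyes, Romero and Vasquez all have roll number 152, so the next rule applies.
Among Reyes, Romero and Vasquez, alphabetically by surname: Reyes before Romero before Vasquez.
Full order: Takahashi, Obi, Whitfield, Osei, Espinoza, Reyes, Romero, Vasquez.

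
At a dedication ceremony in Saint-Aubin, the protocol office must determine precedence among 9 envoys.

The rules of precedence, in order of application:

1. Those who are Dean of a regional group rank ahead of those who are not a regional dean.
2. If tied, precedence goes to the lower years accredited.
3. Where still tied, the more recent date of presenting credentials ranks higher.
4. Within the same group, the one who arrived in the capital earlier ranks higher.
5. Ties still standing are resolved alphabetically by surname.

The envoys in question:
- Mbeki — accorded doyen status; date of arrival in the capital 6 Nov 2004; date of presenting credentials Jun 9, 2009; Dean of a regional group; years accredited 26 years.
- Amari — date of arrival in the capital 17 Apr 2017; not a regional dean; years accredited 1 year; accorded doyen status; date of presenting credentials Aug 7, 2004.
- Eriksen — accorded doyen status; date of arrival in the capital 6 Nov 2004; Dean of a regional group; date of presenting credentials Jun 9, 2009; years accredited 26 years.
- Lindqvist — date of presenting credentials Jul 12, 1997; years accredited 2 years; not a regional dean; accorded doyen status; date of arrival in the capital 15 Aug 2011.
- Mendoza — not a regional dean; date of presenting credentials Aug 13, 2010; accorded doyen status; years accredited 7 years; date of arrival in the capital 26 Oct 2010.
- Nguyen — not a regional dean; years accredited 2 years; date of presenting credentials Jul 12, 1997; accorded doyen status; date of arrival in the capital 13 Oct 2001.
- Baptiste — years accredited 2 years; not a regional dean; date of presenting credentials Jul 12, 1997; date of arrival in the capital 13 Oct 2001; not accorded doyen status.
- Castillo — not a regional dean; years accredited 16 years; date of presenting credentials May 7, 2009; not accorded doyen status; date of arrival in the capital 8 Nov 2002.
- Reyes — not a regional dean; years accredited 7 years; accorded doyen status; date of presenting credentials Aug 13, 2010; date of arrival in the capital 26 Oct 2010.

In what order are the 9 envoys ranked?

Eriksen, Mbeki, Amari, Baptiste, Nguyen, Lindqvist, Mendoza, Reyes, Castillo

By the first rule: Eriksen and Mbeki (both Dean of a regional group); then Amari, Baptiste, Nguyen, Lindqvist, Mendoza, Reyes and Castillo (each not a regional dean).
Eriksen and Mbeki both have years accredited 26 years, so the next rule applies.
Eriksen and Mbeki both have date of presenting credentials Jun 9, 2009, so the next rule applies.
Eriksen and Mbeki both have date of arrival in the capital 6 Nov 2004, so the next rule applies.
Among Eriksen and Mbeki, alphabetically by surname: Eriksen before Mbeki.
Among Amari, Baptiste, Nguyen, Lindqvist, Mendoza, Reyes and Castillo, by years accredited (lower first): Amari (1 year) before Baptiste, Nguyen and Lindqvist (2 years) before Mendoza and Reyes (7 years) before Castillo (16 years).
Baptiste, Nguyen and Lindqvist all have date of presenting credentials Jul 12, 1997, so the next rule applies.
Among Baptiste, Nguyen and Lindqvist, by date of arrival in the capital (earlier first): Baptiste and Nguyen (13 Oct 2001) before Lindqvist (15 Aug 2011).
Among Baptiste and Nguyen, alphabetically by surname: Baptiste before Nguyen.
Mendoza and Reyes both have date of presenting credentials Aug 13, 2010, so the next rule applies.
Mendoza and Reyes both have date of arrival in the capital 26 Oct 2010, so the next rule applies.
Among Mendoza and Reyes, alphabetically by surname: Mendoza before Reyes.
Full order: Eriksen, Mbeki, Amari, Baptiste, Nguyen, Lindqvist, Mendoza, Reyes, Castillo.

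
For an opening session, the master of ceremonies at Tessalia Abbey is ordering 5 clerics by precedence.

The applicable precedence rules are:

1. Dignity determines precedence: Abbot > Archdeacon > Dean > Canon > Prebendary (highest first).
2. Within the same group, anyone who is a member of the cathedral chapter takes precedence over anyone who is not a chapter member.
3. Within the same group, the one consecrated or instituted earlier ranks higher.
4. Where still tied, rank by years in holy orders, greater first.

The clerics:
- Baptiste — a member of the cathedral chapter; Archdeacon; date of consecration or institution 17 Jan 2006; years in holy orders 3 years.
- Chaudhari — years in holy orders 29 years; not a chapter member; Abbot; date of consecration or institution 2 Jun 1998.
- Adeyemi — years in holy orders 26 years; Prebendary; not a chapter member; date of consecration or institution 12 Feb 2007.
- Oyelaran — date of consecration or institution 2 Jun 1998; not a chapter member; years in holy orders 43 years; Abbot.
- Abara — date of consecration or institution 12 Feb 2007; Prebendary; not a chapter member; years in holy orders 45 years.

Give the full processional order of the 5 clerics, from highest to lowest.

Oyelaran, Chaudhari, Baptiste, Abara, Adeyemi

By dignity: Oyelaran and Chaudhari (Abbot); then Baptiste (Archdeacon); then Abara and Adeyemi (Prebendary).
Oyelaran and Chaudhari are each not a chapter member, so the next rule applies.
Oyelaran and Chaudhari both have date of consecration or institution 2 Jun 1998, so the next rule applies.
Among Oyelaran and Chaudhari, by years in holy orders (higher first): Oyelaran (43 years) before Chaudhari (29 years).
Abara and Adeyemi are each not a chapter member, so the next rule applies.
Abara and Adeyemi both have date of consecration or institution 12 Feb 2007, so the next rule applies.
Among Abara and Adeyemi, by years in holy orders (higher first): Abara (45 years) before Adeyemi (26 years).
Full order: Oyelaran, Chaudhari, Baptiste, Abara, Adeyemi.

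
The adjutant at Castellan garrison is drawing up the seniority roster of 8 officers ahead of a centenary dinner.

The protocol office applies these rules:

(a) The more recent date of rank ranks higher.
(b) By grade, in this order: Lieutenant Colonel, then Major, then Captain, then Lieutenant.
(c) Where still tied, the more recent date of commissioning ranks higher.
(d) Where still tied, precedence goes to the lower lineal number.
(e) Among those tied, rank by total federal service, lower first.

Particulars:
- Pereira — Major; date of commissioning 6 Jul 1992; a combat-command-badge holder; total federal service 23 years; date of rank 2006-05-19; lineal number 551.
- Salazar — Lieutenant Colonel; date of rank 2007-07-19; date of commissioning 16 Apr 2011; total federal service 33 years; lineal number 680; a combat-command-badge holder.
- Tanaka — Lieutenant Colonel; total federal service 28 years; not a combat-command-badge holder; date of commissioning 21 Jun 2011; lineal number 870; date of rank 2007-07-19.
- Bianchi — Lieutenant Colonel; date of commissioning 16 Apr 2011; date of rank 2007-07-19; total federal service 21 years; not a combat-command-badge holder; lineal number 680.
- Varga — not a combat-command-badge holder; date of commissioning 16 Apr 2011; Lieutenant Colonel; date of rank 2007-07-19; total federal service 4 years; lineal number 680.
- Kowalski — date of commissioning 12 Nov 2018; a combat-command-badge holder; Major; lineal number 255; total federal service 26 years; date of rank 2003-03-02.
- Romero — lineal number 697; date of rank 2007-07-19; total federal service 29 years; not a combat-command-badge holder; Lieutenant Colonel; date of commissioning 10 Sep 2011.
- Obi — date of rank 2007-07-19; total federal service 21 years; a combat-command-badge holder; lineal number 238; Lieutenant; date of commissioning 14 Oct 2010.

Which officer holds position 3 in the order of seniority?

By date of rank (later first): Romero, Tanaka, Varga, Bianchi, Salazar and Obi (each 2007-07-19); then Pereira (2006-05-19); then Kowalski (2003-03-02).
Among Romero, Tanaka, Varga, Bianchi, Salazar and Obi, by grade: Romero, Tanaka, Varga, Bianchi and Salazar (Lieutenant Colonel) before Obi (Lieutenant).
Among Romero, Tanaka, Varga, Bianchi and Salazar, by date of commissioning (later first): Romero (10 Sep 2011) before Tanaka (21 Jun 2011) before Varga, Bianchi and Salazar (16 Apr 2011).
Varga, Bianchi and Salazar all have lineal number 680, so the next rule applies.
Among Varga, Bianchi and Salazar, by total federal service (lower first): Varga (4 years) before Bianchi (21 years) before Salazar (33 years).
Order: Romero, Tanaka, Varga, Bianchi, Salazar, Obi, Pereira, Kowalski.

Varga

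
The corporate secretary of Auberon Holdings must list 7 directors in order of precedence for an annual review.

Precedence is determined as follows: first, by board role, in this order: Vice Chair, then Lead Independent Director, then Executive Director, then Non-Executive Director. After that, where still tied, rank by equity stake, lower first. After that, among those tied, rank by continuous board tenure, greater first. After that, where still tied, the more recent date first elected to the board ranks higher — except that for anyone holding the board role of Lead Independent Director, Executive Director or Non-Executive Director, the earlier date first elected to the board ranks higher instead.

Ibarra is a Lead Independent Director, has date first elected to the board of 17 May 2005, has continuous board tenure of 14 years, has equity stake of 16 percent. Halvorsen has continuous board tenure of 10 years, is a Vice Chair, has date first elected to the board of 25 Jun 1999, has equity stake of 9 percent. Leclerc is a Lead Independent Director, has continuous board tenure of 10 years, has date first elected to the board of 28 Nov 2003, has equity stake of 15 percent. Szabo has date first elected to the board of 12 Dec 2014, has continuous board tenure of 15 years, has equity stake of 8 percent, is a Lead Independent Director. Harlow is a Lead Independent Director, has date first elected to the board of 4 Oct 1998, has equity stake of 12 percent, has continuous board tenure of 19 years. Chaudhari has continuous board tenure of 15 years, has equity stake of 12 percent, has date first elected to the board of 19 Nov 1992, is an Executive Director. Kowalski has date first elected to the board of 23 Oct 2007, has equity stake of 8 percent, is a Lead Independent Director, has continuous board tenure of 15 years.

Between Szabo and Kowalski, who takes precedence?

Kowalski

By board role: Halvorsen (Vice Chair); then Kowalski, Szabo, Harlow, Leclerc and Ibarra (Lead Independent Director); then Chaudhari (Executive Director).
Among Kowalski, Szabo, Harlow, Leclerc and Ibarra, by equity stake (lower first): Kowalski and Szabo (8 percent) before Harlow (12 percent) before Leclerc (15 percent) before Ibarra (16 percent).
Kowalski and Szabo both have continuous board tenure 15 years, so the next rule applies.
Among Kowalski and Szabo, by date first elected to the board (earlier first) (reversed rule for this group): Kowalski (23 Oct 2007) before Szabo (12 Dec 2014).
So Kowalski takes precedence.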